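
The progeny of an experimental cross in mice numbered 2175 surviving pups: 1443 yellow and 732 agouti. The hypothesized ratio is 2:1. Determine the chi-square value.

0.101

The 2:1 ratio has 3 parts, so with N = 2175 the expected counts are:
  yellow: 2175 × 2/3 = 1450
  agouti: 2175 × 1/3 = 725
χ² = Σ (O − E)² / E
  yellow: (1443 − 1450)² / 1450 = 0.0338
  agouti: (732 − 725)² / 725 = 0.0676
χ² = 0.0338 + 0.0676 = 0.1014 ≈ 0.101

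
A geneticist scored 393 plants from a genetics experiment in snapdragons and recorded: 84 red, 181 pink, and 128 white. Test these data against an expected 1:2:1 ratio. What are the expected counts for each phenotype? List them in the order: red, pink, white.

Total ratio parts = 4. Expected numbers out of 393:
  red: 393 × 1/4 = 98.25
  pink: 393 × 2/4 = 196.5
  white: 393 × 1/4 = 98.25

98.25, 196.5, 98.25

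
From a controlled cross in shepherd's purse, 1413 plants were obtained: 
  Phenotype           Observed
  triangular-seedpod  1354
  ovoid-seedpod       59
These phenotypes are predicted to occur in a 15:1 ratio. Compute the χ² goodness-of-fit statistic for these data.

10.378

Expected counts for N = 1413 under a 15:1 ratio (total parts = 16):
  triangular-seedpod: 1413 × 15/16 = 1324.6875
  ovoid-seedpod: 1413 × 1/16 = 88.3125
χ² = Σ (O − E)² / E
  triangular-seedpod: (1354 − 1324.6875)² / 1324.6875 = 0.6486
  ovoid-seedpod: (59 − 88.3125)² / 88.3125 = 9.7293
χ² = 0.6486 + 9.7293 = 10.3779 ≈ 10.378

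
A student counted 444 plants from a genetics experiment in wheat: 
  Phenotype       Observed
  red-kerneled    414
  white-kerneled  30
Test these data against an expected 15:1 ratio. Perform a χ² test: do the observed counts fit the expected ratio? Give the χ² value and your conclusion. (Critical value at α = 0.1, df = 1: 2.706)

The 15:1 ratio has 16 parts, so with N = 444 the expected counts are:
  red-kerneled: 444 × 15/16 = 416.25
  white-kerneled: 444 × 1/16 = 27.75
χ² = Σ (O − E)² / E
  red-kerneled: (414 − 416.25)² / 416.25 = 0.0122
  white-kerneled: (30 − 27.75)² / 27.75 = 0.1824
χ² = 0.0122 + 0.1824 = 0.1946 ≈ 0.195
Degrees of freedom = 2 − 1 = 1; critical value at α = 0.1 is 2.706.
Since 0.195 < 2.706, we fail to reject the null hypothesis — the data are consistent with the 15:1 ratio.

0.195; consistent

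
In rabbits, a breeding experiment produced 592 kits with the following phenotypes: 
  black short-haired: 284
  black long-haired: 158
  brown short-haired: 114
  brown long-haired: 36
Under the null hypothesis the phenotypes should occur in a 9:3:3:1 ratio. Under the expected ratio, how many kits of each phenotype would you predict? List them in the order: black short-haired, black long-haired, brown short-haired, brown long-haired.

Under the 9:3:3:1 hypothesis (Σ ratio = 16, N = 592):
  black short-haired: 592 × 9/16 = 333
  black long-haired: 592 × 3/16 = 111
  brown short-haired: 592 × 3/16 = 111
  brown long-haired: 592 × 1/16 = 37

333, 111, 111, 37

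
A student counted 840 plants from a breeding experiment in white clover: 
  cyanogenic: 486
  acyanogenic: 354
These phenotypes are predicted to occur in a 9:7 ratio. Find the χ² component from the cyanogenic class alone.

0.386

Under the 9:7 hypothesis (Σ ratio = 16, N = 840):
  cyanogenic: 840 × 9/16 = 472.5
  acyanogenic: 840 × 7/16 = 367.5
Contribution of cyanogenic: (486 − 472.5)² / 472.5 = 0.3857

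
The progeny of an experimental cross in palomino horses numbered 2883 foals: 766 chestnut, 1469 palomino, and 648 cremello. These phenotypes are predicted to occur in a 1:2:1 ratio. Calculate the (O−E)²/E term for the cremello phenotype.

7.343

Total ratio parts = 4. Expected numbers out of 2883:
  chestnut: 2883 × 1/4 = 720.75
  palomino: 2883 × 2/4 = 1441.5
  cremello: 2883 × 1/4 = 720.75
Contribution of cremello: (648 − 720.75)² / 720.75 = 7.3431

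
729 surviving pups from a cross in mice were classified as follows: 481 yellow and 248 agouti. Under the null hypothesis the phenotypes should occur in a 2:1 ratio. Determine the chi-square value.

0.154

Under the 2:1 hypothesis (Σ ratio = 3, N = 729):
  yellow: 729 × 2/3 = 486
  agouti: 729 × 1/3 = 243
χ² = Σ (O − E)² / E
  yellow: (481 − 486)² / 486 = 0.0514
  agouti: (248 − 243)² / 243 = 0.1029
χ² = 0.0514 + 0.1029 = 0.1543 ≈ 0.154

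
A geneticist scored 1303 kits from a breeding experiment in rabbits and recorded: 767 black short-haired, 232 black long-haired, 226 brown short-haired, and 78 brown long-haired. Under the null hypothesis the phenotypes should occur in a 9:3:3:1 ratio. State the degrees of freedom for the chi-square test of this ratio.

A goodness-of-fit test with 4 phenotype classes has df = 4 − 1 = 3.

3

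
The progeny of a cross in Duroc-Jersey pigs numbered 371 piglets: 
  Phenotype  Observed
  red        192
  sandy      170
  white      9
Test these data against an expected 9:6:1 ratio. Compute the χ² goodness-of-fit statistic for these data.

16.867

Total ratio parts = 16. Expected numbers out of 371:
  red: 371 × 9/16 = 208.6875
  sandy: 371 × 6/16 = 139.125
  white: 371 × 1/16 = 23.1875
χ² = Σ (O − E)² / E
  red: (192 − 208.6875)² / 208.6875 = 1.3344
  sandy: (170 − 139.125)² / 139.125 = 6.8519
  white: (9 − 23.1875)² / 23.1875 = 8.6808
χ² = 1.3344 + 6.8519 + 8.6808 = 16.8671 ≈ 16.867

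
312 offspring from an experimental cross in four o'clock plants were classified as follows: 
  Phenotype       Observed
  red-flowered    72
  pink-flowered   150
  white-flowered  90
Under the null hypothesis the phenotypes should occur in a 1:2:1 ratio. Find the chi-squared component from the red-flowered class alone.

0.462

The 1:2:1 ratio has 4 parts, so with N = 312 the expected counts are:
  red-flowered: 312 × 1/4 = 78
  pink-flowered: 312 × 2/4 = 156
  white-flowered: 312 × 1/4 = 78
Contribution of red-flowered: (72 − 78)² / 78 = 0.4615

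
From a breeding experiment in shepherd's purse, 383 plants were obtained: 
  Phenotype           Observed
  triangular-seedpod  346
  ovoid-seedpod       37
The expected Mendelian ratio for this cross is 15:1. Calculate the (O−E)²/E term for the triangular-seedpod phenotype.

0.475

The 15:1 ratio has 16 parts, so with N = 383 the expected counts are:
  triangular-seedpod: 383 × 15/16 = 359.0625
  ovoid-seedpod: 383 × 1/16 = 23.9375
Contribution of triangular-seedpod: (346 − 359.0625)² / 359.0625 = 0.4752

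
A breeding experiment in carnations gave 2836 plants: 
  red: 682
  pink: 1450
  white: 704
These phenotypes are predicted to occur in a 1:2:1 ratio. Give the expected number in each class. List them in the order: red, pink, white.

709, 1418, 709

Under the 1:2:1 hypothesis (Σ ratio = 4, N = 2836):
  red: 2836 × 1/4 = 709
  pink: 2836 × 2/4 = 1418
  white: 2836 × 1/4 = 709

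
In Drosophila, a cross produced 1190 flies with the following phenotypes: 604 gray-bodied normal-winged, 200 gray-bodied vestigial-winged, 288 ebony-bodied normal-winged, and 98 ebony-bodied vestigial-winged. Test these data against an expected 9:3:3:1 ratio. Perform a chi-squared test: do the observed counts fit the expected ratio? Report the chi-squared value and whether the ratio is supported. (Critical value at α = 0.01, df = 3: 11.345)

Total ratio parts = 16. Expected numbers out of 1190:
  gray-bodied normal-winged: 1190 × 9/16 = 669.375
  gray-bodied vestigial-winged: 1190 × 3/16 = 223.125
  ebony-bodied normal-winged: 1190 × 3/16 = 223.125
  ebony-bodied vestigial-winged: 1190 × 1/16 = 74.375
χ² = Σ (O − E)² / E
  gray-bodied normal-winged: (604 − 669.375)² / 669.375 = 6.3849
  gray-bodied vestigial-winged: (200 − 223.125)² / 223.125 = 2.3967
  ebony-bodied normal-winged: (288 − 223.125)² / 223.125 = 18.8628
  ebony-bodied vestigial-winged: (98 − 74.375)² / 74.375 = 7.5044
χ² = 6.3849 + 2.3967 + 18.8628 + 7.5044 = 35.1488 ≈ 35.149
Degrees of freedom = 4 − 1 = 3; critical value at α = 0.01 is 11.345.
Since 35.149 > 11.345, we reject the null hypothesis — the data do not fit the 9:3:3:1 ratio.

35.149; not consistent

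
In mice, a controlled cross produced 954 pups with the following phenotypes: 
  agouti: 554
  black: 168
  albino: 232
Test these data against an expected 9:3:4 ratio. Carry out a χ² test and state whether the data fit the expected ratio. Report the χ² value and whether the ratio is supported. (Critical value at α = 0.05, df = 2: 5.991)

1.401; consistent

The 9:3:4 ratio has 16 parts, so with N = 954 the expected counts are:
  agouti: 954 × 9/16 = 536.625
  black: 954 × 3/16 = 178.875
  albino: 954 × 4/16 = 238.5
χ² = Σ (O − E)² / E
  agouti: (554 − 536.625)² / 536.625 = 0.5626
  black: (168 − 178.875)² / 178.875 = 0.6612
  albino: (232 − 238.5)² / 238.5 = 0.1771
χ² = 0.5626 + 0.6612 + 0.1771 = 1.4009 ≈ 1.401
Degrees of freedom = 3 − 1 = 2; critical value at α = 0.05 is 5.991.
Since 1.401 < 5.991, we fail to reject the null hypothesis — the data are consistent with the 9:3:4 ratio.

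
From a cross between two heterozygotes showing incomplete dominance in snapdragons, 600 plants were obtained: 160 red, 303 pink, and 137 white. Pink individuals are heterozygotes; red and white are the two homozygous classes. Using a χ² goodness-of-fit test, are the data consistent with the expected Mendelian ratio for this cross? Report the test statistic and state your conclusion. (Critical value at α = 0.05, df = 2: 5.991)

1.823; consistent

With incomplete dominance, a heterozygote × heterozygote cross gives a 1:2:1 phenotypic ratio.
Expected counts for N = 600 under a 1:2:1 ratio (total parts = 4):
  red: 600 × 1/4 = 150
  pink: 600 × 2/4 = 300
  white: 600 × 1/4 = 150
χ² = Σ (O − E)² / E
  red: (160 − 150)² / 150 = 0.6667
  pink: (303 − 300)² / 300 = 0.0300
  white: (137 − 150)² / 150 = 1.1267
χ² = 0.6667 + 0.0300 + 1.1267 = 1.8234 ≈ 1.823
Degrees of freedom = 3 − 1 = 2; critical value at α = 0.05 is 5.991.
Since 1.823 < 5.991, we fail to reject the null hypothesis — the data are consistent with the 1:2:1 ratio.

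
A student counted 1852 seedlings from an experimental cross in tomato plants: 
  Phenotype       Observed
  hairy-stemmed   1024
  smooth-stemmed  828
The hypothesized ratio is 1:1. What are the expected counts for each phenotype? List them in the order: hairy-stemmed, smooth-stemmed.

Total ratio parts = 2. Expected numbers out of 1852:
  hairy-stemmed: 1852 × 1/2 = 926
  smooth-stemmed: 1852 × 1/2 = 926

926, 926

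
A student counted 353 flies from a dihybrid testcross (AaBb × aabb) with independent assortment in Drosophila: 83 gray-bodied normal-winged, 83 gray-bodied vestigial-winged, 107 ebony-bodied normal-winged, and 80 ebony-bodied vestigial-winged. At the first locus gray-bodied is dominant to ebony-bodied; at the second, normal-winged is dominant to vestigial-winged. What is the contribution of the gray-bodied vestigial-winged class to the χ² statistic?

A dihybrid testcross with independent assortment gives a 1:1:1:1 ratio.
Expected counts for N = 353 under a 1:1:1:1 ratio (total parts = 4):
  gray-bodied normal-winged: 353 × 1/4 = 88.25
  gray-bodied vestigial-winged: 353 × 1/4 = 88.25
  ebony-bodied normal-winged: 353 × 1/4 = 88.25
  ebony-bodied vestigial-winged: 353 × 1/4 = 88.25
Contribution of gray-bodied vestigial-winged: (83 − 88.25)² / 88.25 = 0.3123

0.312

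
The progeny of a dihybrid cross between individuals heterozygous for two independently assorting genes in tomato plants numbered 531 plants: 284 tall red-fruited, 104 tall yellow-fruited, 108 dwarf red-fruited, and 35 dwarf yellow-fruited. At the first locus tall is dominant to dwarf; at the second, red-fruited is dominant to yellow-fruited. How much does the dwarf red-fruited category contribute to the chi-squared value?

0.715

A dihybrid F₂ with independent assortment and complete dominance at both loci gives a 9:3:3:1 phenotypic ratio.
Under the 9:3:3:1 hypothesis (Σ ratio = 16, N = 531):
  tall red-fruited: 531 × 9/16 = 298.6875
  tall yellow-fruited: 531 × 3/16 = 99.5625
  dwarf red-fruited: 531 × 3/16 = 99.5625
  dwarf yellow-fruited: 531 × 1/16 = 33.1875
Contribution of dwarf red-fruited: (108 − 99.5625)² / 99.5625 = 0.7150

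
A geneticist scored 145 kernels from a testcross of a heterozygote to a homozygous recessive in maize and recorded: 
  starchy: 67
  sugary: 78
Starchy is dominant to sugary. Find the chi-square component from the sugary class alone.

A testcross of a heterozygote (Aa × aa) gives a 1:1 phenotypic ratio.
Under the 1:1 hypothesis (Σ ratio = 2, N = 145):
  starchy: 145 × 1/2 = 72.5
  sugary: 145 × 1/2 = 72.5
Contribution of sugary: (78 − 72.5)² / 72.5 = 0.4172

0.417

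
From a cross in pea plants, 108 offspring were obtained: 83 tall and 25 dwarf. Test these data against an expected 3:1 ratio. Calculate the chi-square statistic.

Under the 3:1 hypothesis (Σ ratio = 4, N = 108):
  tall: 108 × 3/4 = 81
  dwarf: 108 × 1/4 = 27
χ² = Σ (O − E)² / E
  tall: (83 − 81)² / 81 = 0.0494
  dwarf: (25 − 27)² / 27 = 0.1481
χ² = 0.0494 + 0.1481 = 0.1975 ≈ 0.198

0.198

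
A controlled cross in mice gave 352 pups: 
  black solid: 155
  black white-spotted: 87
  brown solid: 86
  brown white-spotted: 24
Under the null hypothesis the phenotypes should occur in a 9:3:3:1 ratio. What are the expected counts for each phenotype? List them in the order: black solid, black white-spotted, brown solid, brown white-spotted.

Under the 9:3:3:1 hypothesis (Σ ratio = 16, N = 352):
  black solid: 352 × 9/16 = 198
  black white-spotted: 352 × 3/16 = 66
  brown solid: 352 × 3/16 = 66
  brown white-spotted: 352 × 1/16 = 22

198, 66, 66, 22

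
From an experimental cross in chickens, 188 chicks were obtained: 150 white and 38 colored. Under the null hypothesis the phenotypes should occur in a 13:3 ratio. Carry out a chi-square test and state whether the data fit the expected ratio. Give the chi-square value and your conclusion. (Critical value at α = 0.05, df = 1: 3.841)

Under the 13:3 hypothesis (Σ ratio = 16, N = 188):
  white: 188 × 13/16 = 152.75
  colored: 188 × 3/16 = 35.25
χ² = Σ (O − E)² / E
  white: (150 − 152.75)² / 152.75 = 0.0495
  colored: (38 − 35.25)² / 35.25 = 0.2145
χ² = 0.0495 + 0.2145 = 0.264
Degrees of freedom = 2 − 1 = 1; critical value at α = 0.05 is 3.841.
Since 0.264 < 3.841, we fail to reject the null hypothesis — the data are consistent with the 13:3 ratio.

0.264; consistent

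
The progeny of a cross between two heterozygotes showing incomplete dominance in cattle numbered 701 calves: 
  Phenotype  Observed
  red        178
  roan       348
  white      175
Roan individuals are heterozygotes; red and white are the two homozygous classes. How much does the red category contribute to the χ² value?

With incomplete dominance, a heterozygote × heterozygote cross gives a 1:2:1 phenotypic ratio.
Under the 1:2:1 hypothesis (Σ ratio = 4, N = 701):
  red: 701 × 1/4 = 175.25
  roan: 701 × 2/4 = 350.5
  white: 701 × 1/4 = 175.25
Contribution of red: (178 − 175.25)² / 175.25 = 0.0432

0.043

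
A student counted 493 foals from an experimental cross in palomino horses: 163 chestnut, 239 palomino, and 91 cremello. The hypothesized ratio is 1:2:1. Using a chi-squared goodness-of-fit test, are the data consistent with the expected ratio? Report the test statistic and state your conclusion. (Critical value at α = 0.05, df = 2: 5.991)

The 1:2:1 ratio has 4 parts, so with N = 493 the expected counts are:
  chestnut: 493 × 1/4 = 123.25
  palomino: 493 × 2/4 = 246.5
  cremello: 493 × 1/4 = 123.25
χ² = Σ (O − E)² / E
  chestnut: (163 − 123.25)² / 123.25 = 12.8200
  palomino: (239 − 246.5)² / 246.5 = 0.2282
  cremello: (91 − 123.25)² / 123.25 = 8.4386
χ² = 12.8200 + 0.2282 + 8.4386 = 21.4868 ≈ 21.487
Degrees of freedom = 3 − 1 = 2; critical value at α = 0.05 is 5.991.
Since 21.487 > 5.991, we reject the null hypothesis — the data do not fit the 1:2:1 ratio.

21.487; not consistent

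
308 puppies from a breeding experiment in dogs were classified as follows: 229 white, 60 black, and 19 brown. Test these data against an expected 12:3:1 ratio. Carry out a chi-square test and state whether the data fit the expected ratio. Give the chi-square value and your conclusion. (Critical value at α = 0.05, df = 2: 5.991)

Under the 12:3:1 hypothesis (Σ ratio = 16, N = 308):
  white: 308 × 12/16 = 231
  black: 308 × 3/16 = 57.75
  brown: 308 × 1/16 = 19.25
χ² = Σ (O − E)² / E
  white: (229 − 231)² / 231 = 0.0173
  black: (60 − 57.75)² / 57.75 = 0.0877
  brown: (19 − 19.25)² / 19.25 = 0.0032
χ² = 0.0173 + 0.0877 + 0.0032 = 0.1082 ≈ 0.108
Degrees of freedom = 3 − 1 = 2; critical value at α = 0.05 is 5.991.
Since 0.108 < 5.991, we fail to reject the null hypothesis — the data are consistent with the 12:3:1 ratio.

0.108; consistent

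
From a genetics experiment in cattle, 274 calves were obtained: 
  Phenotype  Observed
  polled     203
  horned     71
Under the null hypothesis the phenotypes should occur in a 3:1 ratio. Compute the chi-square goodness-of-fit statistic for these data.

The 3:1 ratio has 4 parts, so with N = 274 the expected counts are:
  polled: 274 × 3/4 = 205.5
  horned: 274 × 1/4 = 68.5
χ² = Σ (O − E)² / E
  polled: (203 − 205.5)² / 205.5 = 0.0304
  horned: (71 − 68.5)² / 68.5 = 0.0912
χ² = 0.0304 + 0.0912 = 0.1216 ≈ 0.122

0.122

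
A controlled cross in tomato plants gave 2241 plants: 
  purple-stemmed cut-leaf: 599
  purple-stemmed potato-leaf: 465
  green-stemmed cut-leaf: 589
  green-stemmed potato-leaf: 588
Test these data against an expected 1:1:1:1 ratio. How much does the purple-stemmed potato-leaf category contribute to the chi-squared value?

16.194

The 1:1:1:1 ratio has 4 parts, so with N = 2241 the expected counts are:
  purple-stemmed cut-leaf: 2241 × 1/4 = 560.25
  purple-stemmed potato-leaf: 2241 × 1/4 = 560.25
  green-stemmed cut-leaf: 2241 × 1/4 = 560.25
  green-stemmed potato-leaf: 2241 × 1/4 = 560.25
Contribution of purple-stemmed potato-leaf: (465 − 560.25)² / 560.25 = 16.1938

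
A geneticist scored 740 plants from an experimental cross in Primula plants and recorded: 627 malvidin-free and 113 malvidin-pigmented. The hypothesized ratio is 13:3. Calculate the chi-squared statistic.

Total ratio parts = 16. Expected numbers out of 740:
  malvidin-free: 740 × 13/16 = 601.25
  malvidin-pigmented: 740 × 3/16 = 138.75
χ² = Σ (O − E)² / E
  malvidin-free: (627 − 601.25)² / 601.25 = 1.1028
  malvidin-pigmented: (113 − 138.75)² / 138.75 = 4.7788
χ² = 1.1028 + 4.7788 = 5.8816 ≈ 5.882

5.882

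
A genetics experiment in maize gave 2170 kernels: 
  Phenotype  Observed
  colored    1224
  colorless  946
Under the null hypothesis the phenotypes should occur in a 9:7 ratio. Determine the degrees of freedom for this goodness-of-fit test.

1

A goodness-of-fit test with 2 phenotype classes has df = 2 − 1 = 1.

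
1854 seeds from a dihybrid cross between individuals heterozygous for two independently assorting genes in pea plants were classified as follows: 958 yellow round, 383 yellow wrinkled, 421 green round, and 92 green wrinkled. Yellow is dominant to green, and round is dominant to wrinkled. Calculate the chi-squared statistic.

30.914

A dihybrid F₂ with independent assortment and complete dominance at both loci gives a 9:3:3:1 phenotypic ratio.
Total ratio parts = 16. Expected numbers out of 1854:
  yellow round: 1854 × 9/16 = 1042.875
  yellow wrinkled: 1854 × 3/16 = 347.625
  green round: 1854 × 3/16 = 347.625
  green wrinkled: 1854 × 1/16 = 115.875
χ² = Σ (O − E)² / E
  yellow round: (958 − 1042.875)² / 1042.875 = 6.9076
  yellow wrinkled: (383 − 347.625)² / 347.625 = 3.5998
  green round: (421 − 347.625)² / 347.625 = 15.4876
  green wrinkled: (92 − 115.875)² / 115.875 = 4.9192
χ² = 6.9076 + 3.5998 + 15.4876 + 4.9192 = 30.9142 ≈ 30.914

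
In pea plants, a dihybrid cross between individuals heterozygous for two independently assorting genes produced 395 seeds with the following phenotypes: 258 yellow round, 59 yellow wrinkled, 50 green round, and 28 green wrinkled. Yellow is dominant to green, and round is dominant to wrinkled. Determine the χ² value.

A dihybrid F₂ with independent assortment and complete dominance at both loci gives a 9:3:3:1 phenotypic ratio.
Expected counts for N = 395 under a 9:3:3:1 ratio (total parts = 16):
  yellow round: 395 × 9/16 = 222.1875
  yellow wrinkled: 395 × 3/16 = 74.0625
  green round: 395 × 3/16 = 74.0625
  green wrinkled: 395 × 1/16 = 24.6875
χ² = Σ (O − E)² / E
  yellow round: (258 − 222.1875)² / 222.1875 = 5.7723
  yellow wrinkled: (59 − 74.0625)² / 74.0625 = 3.0633
  green round: (50 − 74.0625)² / 74.0625 = 7.8178
  green wrinkled: (28 − 24.6875)² / 24.6875 = 0.4445
χ² = 5.7723 + 3.0633 + 7.8178 + 0.4445 = 17.0979 ≈ 17.098

17.098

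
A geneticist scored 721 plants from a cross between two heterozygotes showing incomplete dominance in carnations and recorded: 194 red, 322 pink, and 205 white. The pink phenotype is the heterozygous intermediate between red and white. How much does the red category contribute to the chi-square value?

1.049

With incomplete dominance, a heterozygote × heterozygote cross gives a 1:2:1 phenotypic ratio.
Under the 1:2:1 hypothesis (Σ ratio = 4, N = 721):
  red: 721 × 1/4 = 180.25
  pink: 721 × 2/4 = 360.5
  white: 721 × 1/4 = 180.25
Contribution of red: (194 − 180.25)² / 180.25 = 1.0489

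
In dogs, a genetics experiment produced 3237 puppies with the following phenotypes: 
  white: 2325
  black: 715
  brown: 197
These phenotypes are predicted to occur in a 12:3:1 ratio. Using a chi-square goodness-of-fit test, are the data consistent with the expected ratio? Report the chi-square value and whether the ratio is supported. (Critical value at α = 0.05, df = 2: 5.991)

Expected counts for N = 3237 under a 12:3:1 ratio (total parts = 16):
  white: 3237 × 12/16 = 2427.75
  black: 3237 × 3/16 = 606.9375
  brown: 3237 × 1/16 = 202.3125
χ² = Σ (O − E)² / E
  white: (2325 − 2427.75)² / 2427.75 = 4.3487
  black: (715 − 606.9375)² / 606.9375 = 19.2400
  brown: (197 − 202.3125)² / 202.3125 = 0.1395
χ² = 4.3487 + 19.2400 + 0.1395 = 23.7282 ≈ 23.728
Degrees of freedom = 3 − 1 = 2; critical value at α = 0.05 is 5.991.
Since 23.728 > 5.991, we reject the null hypothesis — the data do not fit the 12:3:1 ratio.

23.728; not consistent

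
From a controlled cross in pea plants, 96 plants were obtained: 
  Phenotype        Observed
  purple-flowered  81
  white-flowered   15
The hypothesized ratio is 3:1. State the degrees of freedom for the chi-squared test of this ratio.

A goodness-of-fit test with 2 phenotype classes has df = 2 − 1 = 1.

1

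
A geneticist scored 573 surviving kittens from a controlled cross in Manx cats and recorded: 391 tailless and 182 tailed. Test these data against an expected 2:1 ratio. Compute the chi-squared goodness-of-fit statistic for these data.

Expected counts for N = 573 under a 2:1 ratio (total parts = 3):
  tailless: 573 × 2/3 = 382
  tailed: 573 × 1/3 = 191
χ² = Σ (O − E)² / E
  tailless: (391 − 382)² / 382 = 0.2120
  tailed: (182 − 191)² / 191 = 0.4241
χ² = 0.2120 + 0.4241 = 0.6361 ≈ 0.636

0.636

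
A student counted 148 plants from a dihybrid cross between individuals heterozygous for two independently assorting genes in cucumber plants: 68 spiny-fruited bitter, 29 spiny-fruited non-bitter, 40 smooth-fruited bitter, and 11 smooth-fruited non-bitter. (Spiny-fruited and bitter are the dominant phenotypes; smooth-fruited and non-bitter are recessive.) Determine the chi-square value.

A dihybrid F₂ with independent assortment and complete dominance at both loci gives a 9:3:3:1 phenotypic ratio.
Expected counts for N = 148 under a 9:3:3:1 ratio (total parts = 16):
  spiny-fruited bitter: 148 × 9/16 = 83.25
  spiny-fruited non-bitter: 148 × 3/16 = 27.75
  smooth-fruited bitter: 148 × 3/16 = 27.75
  smooth-fruited non-bitter: 148 × 1/16 = 9.25
χ² = Σ (O − E)² / E
  spiny-fruited bitter: (68 − 83.25)² / 83.25 = 2.7935
  spiny-fruited non-bitter: (29 − 27.75)² / 27.75 = 0.0563
  smooth-fruited bitter: (40 − 27.75)² / 27.75 = 5.4077
  smooth-fruited non-bitter: (11 − 9.25)² / 9.25 = 0.3311
χ² = 2.7935 + 0.0563 + 5.4077 + 0.3311 = 8.5886 ≈ 8.589

8.589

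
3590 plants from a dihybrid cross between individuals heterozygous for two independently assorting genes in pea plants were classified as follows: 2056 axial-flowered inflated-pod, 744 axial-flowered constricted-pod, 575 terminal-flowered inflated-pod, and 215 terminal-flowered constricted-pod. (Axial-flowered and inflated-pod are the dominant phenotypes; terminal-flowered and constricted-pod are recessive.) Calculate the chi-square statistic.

22.823

A dihybrid F₂ with independent assortment and complete dominance at both loci gives a 9:3:3:1 phenotypic ratio.
Total ratio parts = 16. Expected numbers out of 3590:
  axial-flowered inflated-pod: 3590 × 9/16 = 2019.375
  axial-flowered constricted-pod: 3590 × 3/16 = 673.125
  terminal-flowered inflated-pod: 3590 × 3/16 = 673.125
  terminal-flowered constricted-pod: 3590 × 1/16 = 224.375
χ² = Σ (O − E)² / E
  axial-flowered inflated-pod: (2056 − 2019.375)² / 2019.375 = 0.6643
  axial-flowered constricted-pod: (744 − 673.125)² / 673.125 = 7.4626
  terminal-flowered inflated-pod: (575 − 673.125)² / 673.125 = 14.3042
  terminal-flowered constricted-pod: (215 − 224.375)² / 224.375 = 0.3917
χ² = 0.6643 + 7.4626 + 14.3042 + 0.3917 = 22.8228 ≈ 22.823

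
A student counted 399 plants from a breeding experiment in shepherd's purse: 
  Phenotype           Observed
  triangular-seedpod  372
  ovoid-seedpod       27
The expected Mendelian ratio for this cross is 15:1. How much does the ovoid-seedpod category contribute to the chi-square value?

0.171

Under the 15:1 hypothesis (Σ ratio = 16, N = 399):
  triangular-seedpod: 399 × 15/16 = 374.0625
  ovoid-seedpod: 399 × 1/16 = 24.9375
Contribution of ovoid-seedpod: (27 − 24.9375)² / 24.9375 = 0.1706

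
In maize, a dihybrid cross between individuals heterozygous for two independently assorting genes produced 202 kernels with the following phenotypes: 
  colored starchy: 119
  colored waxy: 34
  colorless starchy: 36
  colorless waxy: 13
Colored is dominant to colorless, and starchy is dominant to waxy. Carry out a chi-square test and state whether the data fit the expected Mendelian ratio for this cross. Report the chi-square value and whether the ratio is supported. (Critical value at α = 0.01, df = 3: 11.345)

0.755; consistent

A dihybrid F₂ with independent assortment and complete dominance at both loci gives a 9:3:3:1 phenotypic ratio.
The 9:3:3:1 ratio has 16 parts, so with N = 202 the expected counts are:
  colored starchy: 202 × 9/16 = 113.625
  colored waxy: 202 × 3/16 = 37.875
  colorless starchy: 202 × 3/16 = 37.875
  colorless waxy: 202 × 1/16 = 12.625
χ² = Σ (O − E)² / E
  colored starchy: (119 − 113.625)² / 113.625 = 0.2543
  colored waxy: (34 − 37.875)² / 37.875 = 0.3965
  colorless starchy: (36 − 37.875)² / 37.875 = 0.0928
  colorless waxy: (13 − 12.625)² / 12.625 = 0.0111
χ² = 0.2543 + 0.3965 + 0.0928 + 0.0111 = 0.7547 ≈ 0.755
Degrees of freedom = 4 − 1 = 3; critical value at α = 0.01 is 11.345.
Since 0.755 < 11.345, we fail to reject the null hypothesis — the data are consistent with the 9:3:3:1 ratio.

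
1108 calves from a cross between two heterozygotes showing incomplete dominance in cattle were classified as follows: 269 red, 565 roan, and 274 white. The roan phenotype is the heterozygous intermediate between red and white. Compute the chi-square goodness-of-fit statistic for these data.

With incomplete dominance, a heterozygote × heterozygote cross gives a 1:2:1 phenotypic ratio.
Expected counts for N = 1108 under a 1:2:1 ratio (total parts = 4):
  red: 1108 × 1/4 = 277
  roan: 1108 × 2/4 = 554
  white: 1108 × 1/4 = 277
χ² = Σ (O − E)² / E
  red: (269 − 277)² / 277 = 0.2310
  roan: (565 − 554)² / 554 = 0.2184
  white: (274 − 277)² / 277 = 0.0325
χ² = 0.2310 + 0.2184 + 0.0325 = 0.4819 ≈ 0.482

0.482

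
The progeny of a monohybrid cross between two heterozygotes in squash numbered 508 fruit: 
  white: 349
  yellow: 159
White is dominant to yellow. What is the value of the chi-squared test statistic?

10.751

For a monohybrid cross between heterozygotes with complete dominance, the expected phenotypic ratio is 3:1.
Total ratio parts = 4. Expected numbers out of 508:
  white: 508 × 3/4 = 381
  yellow: 508 × 1/4 = 127
χ² = Σ (O − E)² / E
  white: (349 − 381)² / 381 = 2.6877
  yellow: (159 − 127)² / 127 = 8.0630
χ² = 2.6877 + 8.0630 = 10.7507 ≈ 10.751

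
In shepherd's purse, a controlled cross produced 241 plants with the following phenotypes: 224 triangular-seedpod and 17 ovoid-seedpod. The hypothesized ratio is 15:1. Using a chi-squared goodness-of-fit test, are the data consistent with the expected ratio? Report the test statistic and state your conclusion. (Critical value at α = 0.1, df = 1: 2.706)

0.266; consistent

Expected counts for N = 241 under a 15:1 ratio (total parts = 16):
  triangular-seedpod: 241 × 15/16 = 225.9375
  ovoid-seedpod: 241 × 1/16 = 15.0625
χ² = Σ (O − E)² / E
  triangular-seedpod: (224 − 225.9375)² / 225.9375 = 0.0166
  ovoid-seedpod: (17 − 15.0625)² / 15.0625 = 0.2492
χ² = 0.0166 + 0.2492 = 0.2658 ≈ 0.266
Degrees of freedom = 2 − 1 = 1; critical value at α = 0.1 is 2.706.
Since 0.266 < 2.706, we fail to reject the null hypothesis — the data are consistent with the 15:1 ratio.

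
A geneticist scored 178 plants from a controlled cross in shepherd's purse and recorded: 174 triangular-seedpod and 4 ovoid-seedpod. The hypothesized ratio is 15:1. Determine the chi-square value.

Total ratio parts = 16. Expected numbers out of 178:
  triangular-seedpod: 178 × 15/16 = 166.875
  ovoid-seedpod: 178 × 1/16 = 11.125
χ² = Σ (O − E)² / E
  triangular-seedpod: (174 − 166.875)² / 166.875 = 0.3042
  ovoid-seedpod: (4 − 11.125)² / 11.125 = 4.5632
χ² = 0.3042 + 4.5632 = 4.8674 ≈ 4.867

4.867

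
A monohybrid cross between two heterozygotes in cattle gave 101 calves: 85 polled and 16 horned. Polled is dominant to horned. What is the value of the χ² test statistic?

4.518

For a monohybrid cross between heterozygotes with complete dominance, the expected phenotypic ratio is 3:1.
Total ratio parts = 4. Expected numbers out of 101:
  polled: 101 × 3/4 = 75.75
  horned: 101 × 1/4 = 25.25
χ² = Σ (O − E)² / E
  polled: (85 − 75.75)² / 75.75 = 1.1295
  horned: (16 − 25.25)² / 25.25 = 3.3886
χ² = 1.1295 + 3.3886 = 4.5181 ≈ 4.518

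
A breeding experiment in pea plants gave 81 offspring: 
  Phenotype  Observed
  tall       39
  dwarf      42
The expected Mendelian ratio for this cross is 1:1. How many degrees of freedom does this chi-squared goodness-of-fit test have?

1

A goodness-of-fit test with 2 phenotype classes has df = 2 − 1 = 1.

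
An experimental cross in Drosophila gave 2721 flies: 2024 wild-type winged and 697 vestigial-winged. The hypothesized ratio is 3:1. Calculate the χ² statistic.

The 3:1 ratio has 4 parts, so with N = 2721 the expected counts are:
  wild-type winged: 2721 × 3/4 = 2040.75
  vestigial-winged: 2721 × 1/4 = 680.25
χ² = Σ (O − E)² / E
  wild-type winged: (2024 − 2040.75)² / 2040.75 = 0.1375
  vestigial-winged: (697 − 680.25)² / 680.25 = 0.4124
χ² = 0.1375 + 0.4124 = 0.5499 ≈ 0.550

0.550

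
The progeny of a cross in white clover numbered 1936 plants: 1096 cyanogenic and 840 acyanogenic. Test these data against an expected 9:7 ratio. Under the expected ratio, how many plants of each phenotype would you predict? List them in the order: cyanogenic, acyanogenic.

1089, 847

The 9:7 ratio has 16 parts, so with N = 1936 the expected counts are:
  cyanogenic: 1936 × 9/16 = 1089
  acyanogenic: 1936 × 7/16 = 847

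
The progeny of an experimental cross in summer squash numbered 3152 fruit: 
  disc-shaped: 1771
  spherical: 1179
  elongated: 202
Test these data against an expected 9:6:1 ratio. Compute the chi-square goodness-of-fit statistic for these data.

Expected counts for N = 3152 under a 9:6:1 ratio (total parts = 16):
  disc-shaped: 3152 × 9/16 = 1773
  spherical: 3152 × 6/16 = 1182
  elongated: 3152 × 1/16 = 197
χ² = Σ (O − E)² / E
  disc-shaped: (1771 − 1773)² / 1773 = 0.0023
  spherical: (1179 − 1182)² / 1182 = 0.0076
  elongated: (202 − 197)² / 197 = 0.1269
χ² = 0.0023 + 0.0076 + 0.1269 = 0.1368 ≈ 0.137

0.137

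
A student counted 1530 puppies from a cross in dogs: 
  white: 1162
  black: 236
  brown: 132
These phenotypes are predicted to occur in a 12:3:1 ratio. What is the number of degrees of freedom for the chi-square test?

2

A goodness-of-fit test with 3 phenotype classes has df = 3 − 1 = 2.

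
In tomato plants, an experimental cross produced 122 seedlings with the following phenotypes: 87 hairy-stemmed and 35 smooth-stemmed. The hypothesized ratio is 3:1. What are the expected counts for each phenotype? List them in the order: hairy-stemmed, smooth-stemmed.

Under the 3:1 hypothesis (Σ ratio = 4, N = 122):
  hairy-stemmed: 122 × 3/4 = 91.5
  smooth-stemmed: 122 × 1/4 = 30.5

91.5, 30.5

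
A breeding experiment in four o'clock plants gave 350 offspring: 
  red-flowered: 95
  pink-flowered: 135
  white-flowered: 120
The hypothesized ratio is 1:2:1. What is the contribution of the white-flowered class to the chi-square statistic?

12.071

Expected counts for N = 350 under a 1:2:1 ratio (total parts = 4):
  red-flowered: 350 × 1/4 = 87.5
  pink-flowered: 350 × 2/4 = 175
  white-flowered: 350 × 1/4 = 87.5
Contribution of white-flowered: (120 − 87.5)² / 87.5 = 12.0714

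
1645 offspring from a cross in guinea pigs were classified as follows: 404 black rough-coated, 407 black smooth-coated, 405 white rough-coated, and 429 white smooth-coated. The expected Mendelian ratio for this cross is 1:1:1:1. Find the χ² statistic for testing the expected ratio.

1.033

Total ratio parts = 4. Expected numbers out of 1645:
  black rough-coated: 1645 × 1/4 = 411.25
  black smooth-coated: 1645 × 1/4 = 411.25
  white rough-coated: 1645 × 1/4 = 411.25
  white smooth-coated: 1645 × 1/4 = 411.25
χ² = Σ (O − E)² / E
  black rough-coated: (404 − 411.25)² / 411.25 = 0.1278
  black smooth-coated: (407 − 411.25)² / 411.25 = 0.0439
  white rough-coated: (405 − 411.25)² / 411.25 = 0.0950
  white smooth-coated: (429 − 411.25)² / 411.25 = 0.7661
χ² = 0.1278 + 0.0439 + 0.0950 + 0.7661 = 1.0328 ≈ 1.033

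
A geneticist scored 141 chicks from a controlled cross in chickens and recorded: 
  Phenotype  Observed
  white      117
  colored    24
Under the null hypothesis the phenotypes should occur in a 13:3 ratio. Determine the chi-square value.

0.277

Total ratio parts = 16. Expected numbers out of 141:
  white: 141 × 13/16 = 114.5625
  colored: 141 × 3/16 = 26.4375
χ² = Σ (O − E)² / E
  white: (117 − 114.5625)² / 114.5625 = 0.0519
  colored: (24 − 26.4375)² / 26.4375 = 0.2247
χ² = 0.0519 + 0.2247 = 0.2766 ≈ 0.277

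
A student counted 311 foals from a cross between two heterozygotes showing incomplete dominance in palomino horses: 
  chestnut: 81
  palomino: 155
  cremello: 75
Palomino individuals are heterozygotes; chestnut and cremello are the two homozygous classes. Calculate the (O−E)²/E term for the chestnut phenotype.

With incomplete dominance, a heterozygote × heterozygote cross gives a 1:2:1 phenotypic ratio.
Total ratio parts = 4. Expected numbers out of 311:
  chestnut: 311 × 1/4 = 77.75
  palomino: 311 × 2/4 = 155.5
  cremello: 311 × 1/4 = 77.75
Contribution of chestnut: (81 − 77.75)² / 77.75 = 0.1359

0.136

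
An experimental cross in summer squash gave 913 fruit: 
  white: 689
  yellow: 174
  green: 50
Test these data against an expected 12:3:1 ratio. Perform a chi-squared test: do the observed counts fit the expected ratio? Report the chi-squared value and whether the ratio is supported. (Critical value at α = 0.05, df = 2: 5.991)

Expected counts for N = 913 under a 12:3:1 ratio (total parts = 16):
  white: 913 × 12/16 = 684.75
  yellow: 913 × 3/16 = 171.1875
  green: 913 × 1/16 = 57.0625
χ² = Σ (O − E)² / E
  white: (689 − 684.75)² / 684.75 = 0.0264
  yellow: (174 − 171.1875)² / 171.1875 = 0.0462
  green: (50 − 57.0625)² / 57.0625 = 0.8741
χ² = 0.0264 + 0.0462 + 0.8741 = 0.9467 ≈ 0.947
Degrees of freedom = 3 − 1 = 2; critical value at α = 0.05 is 5.991.
Since 0.947 < 5.991, we fail to reject the null hypothesis — the data are consistent with the 12:3:1 ratio.

0.947; consistent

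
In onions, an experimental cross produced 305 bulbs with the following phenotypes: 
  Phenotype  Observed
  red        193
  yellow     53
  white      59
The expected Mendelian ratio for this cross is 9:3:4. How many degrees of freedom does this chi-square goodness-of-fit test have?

A goodness-of-fit test with 3 phenotype classes has df = 3 − 1 = 2.

2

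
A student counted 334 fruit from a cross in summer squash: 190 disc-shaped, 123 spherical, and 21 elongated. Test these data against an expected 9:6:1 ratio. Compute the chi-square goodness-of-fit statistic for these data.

The 9:6:1 ratio has 16 parts, so with N = 334 the expected counts are:
  disc-shaped: 334 × 9/16 = 187.875
  spherical: 334 × 6/16 = 125.25
  elongated: 334 × 1/16 = 20.875
χ² = Σ (O − E)² / E
  disc-shaped: (190 − 187.875)² / 187.875 = 0.0240
  spherical: (123 − 125.25)² / 125.25 = 0.0404
  elongated: (21 − 20.875)² / 20.875 = 0.0007
χ² = 0.0240 + 0.0404 + 0.0007 = 0.0651 ≈ 0.065

0.065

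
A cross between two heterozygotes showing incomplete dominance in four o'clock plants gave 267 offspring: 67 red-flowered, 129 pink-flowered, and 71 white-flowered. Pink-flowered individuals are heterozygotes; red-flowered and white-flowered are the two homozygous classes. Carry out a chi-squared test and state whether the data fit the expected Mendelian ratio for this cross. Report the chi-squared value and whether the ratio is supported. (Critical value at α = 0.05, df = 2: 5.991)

0.423; consistent

With incomplete dominance, a heterozygote × heterozygote cross gives a 1:2:1 phenotypic ratio.
The 1:2:1 ratio has 4 parts, so with N = 267 the expected counts are:
  red-flowered: 267 × 1/4 = 66.75
  pink-flowered: 267 × 2/4 = 133.5
  white-flowered: 267 × 1/4 = 66.75
χ² = Σ (O − E)² / E
  red-flowered: (67 − 66.75)² / 66.75 = 0.0009
  pink-flowered: (129 − 133.5)² / 133.5 = 0.1517
  white-flowered: (71 − 66.75)² / 66.75 = 0.2706
χ² = 0.0009 + 0.1517 + 0.2706 = 0.4232 ≈ 0.423
Degrees of freedom = 3 − 1 = 2; critical value at α = 0.05 is 5.991.
Since 0.423 < 5.991, we fail to reject the null hypothesis — the data are consistent with the 1:2:1 ratio.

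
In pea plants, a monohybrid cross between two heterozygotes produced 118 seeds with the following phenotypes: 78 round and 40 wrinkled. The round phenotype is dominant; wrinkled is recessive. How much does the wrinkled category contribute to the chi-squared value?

3.737

For a monohybrid cross between heterozygotes with complete dominance, the expected phenotypic ratio is 3:1.
The 3:1 ratio has 4 parts, so with N = 118 the expected counts are:
  round: 118 × 3/4 = 88.5
  wrinkled: 118 × 1/4 = 29.5
Contribution of wrinkled: (40 − 29.5)² / 29.5 = 3.7373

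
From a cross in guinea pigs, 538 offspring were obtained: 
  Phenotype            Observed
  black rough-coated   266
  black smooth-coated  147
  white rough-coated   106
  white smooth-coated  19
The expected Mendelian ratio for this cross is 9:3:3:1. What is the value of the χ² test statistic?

The 9:3:3:1 ratio has 16 parts, so with N = 538 the expected counts are:
  black rough-coated: 538 × 9/16 = 302.625
  black smooth-coated: 538 × 3/16 = 100.875
  white rough-coated: 538 × 3/16 = 100.875
  white smooth-coated: 538 × 1/16 = 33.625
χ² = Σ (O − E)² / E
  black rough-coated: (266 − 302.625)² / 302.625 = 4.4325
  black smooth-coated: (147 − 100.875)² / 100.875 = 21.0906
  white rough-coated: (106 − 100.875)² / 100.875 = 0.2604
  white smooth-coated: (19 − 33.625)² / 33.625 = 6.3611
χ² = 4.4325 + 21.0906 + 0.2604 + 6.3611 = 32.1446 ≈ 32.145

32.145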